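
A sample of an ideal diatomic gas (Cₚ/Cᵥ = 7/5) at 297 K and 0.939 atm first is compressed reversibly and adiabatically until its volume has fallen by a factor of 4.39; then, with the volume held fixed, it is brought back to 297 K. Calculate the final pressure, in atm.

Adiabatic step (PV^γ = const): P₂ = 0.939×4.39^(7/5) = 7.449 atm; T₂ = 297×4.39^(2/5) = 536.7 K.
Isochoric: P₃ = P₂(T₃/T₂) = 7.449 × (297/536.7) = 4.122 atm.

P₃ ≈ 4.12 atm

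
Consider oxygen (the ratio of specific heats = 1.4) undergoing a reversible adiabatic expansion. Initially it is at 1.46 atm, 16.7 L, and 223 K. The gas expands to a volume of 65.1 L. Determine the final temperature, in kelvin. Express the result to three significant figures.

For a reversible adiabat TV^(γ−1) is constant, so T₂ = T₁ (V₁/V₂)^(γ−1).
T₂ = 223 × (16.7/65.1)^(0.4) = 129.4 K.

T₂ ≈ 129 K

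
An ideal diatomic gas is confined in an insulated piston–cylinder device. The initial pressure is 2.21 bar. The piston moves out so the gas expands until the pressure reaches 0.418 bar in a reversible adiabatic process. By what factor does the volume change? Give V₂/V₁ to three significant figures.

From PV^γ = const, V₂/V₁ = (P₁/P₂)^(1/γ).
For a diatomic ideal gas γ = 7/5.
V₂/V₁ = (2.21/0.418)^(5/7) = 3.285.

V₂/V₁ ≈ 3.29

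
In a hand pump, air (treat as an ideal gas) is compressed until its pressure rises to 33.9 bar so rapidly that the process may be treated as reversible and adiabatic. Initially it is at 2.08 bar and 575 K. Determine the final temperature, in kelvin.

Adiabatic: T₂/T₁ = (P₂/P₁)^((γ−1)/γ).
For a diatomic ideal gas γ = 7/5, so (γ−1)/γ = 2/7.
T₂ = 575 × (33.9/2.08)^(2/7) = 1276 K.

T₂ ≈ 1280 K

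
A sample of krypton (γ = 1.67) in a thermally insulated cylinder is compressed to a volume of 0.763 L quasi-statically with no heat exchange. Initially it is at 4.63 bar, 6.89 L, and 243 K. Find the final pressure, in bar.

Adiabatic: P₁V₁^γ = P₂V₂^γ ⇒ P₂ = P₁ (V₁/V₂)^γ.
P₂ = 4.63 × (6.89/0.763)^(1.67) = 182.6 bar.

P₂ ≈ 183 bar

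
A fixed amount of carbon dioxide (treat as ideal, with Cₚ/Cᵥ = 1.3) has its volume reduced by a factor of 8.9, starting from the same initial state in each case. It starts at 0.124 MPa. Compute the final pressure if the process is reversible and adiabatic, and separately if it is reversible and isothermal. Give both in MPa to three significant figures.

Isothermal: P₂ = P₁(V₁/V₂) = 0.124×8.9 = 1.104 MPa.
Adiabatic: P₂ = P₁(V₁/V₂)^γ = 0.124×8.9^(1.3) = 2.126 MPa.

adiabatic: 2.13 MPa; isothermal: 1.10 MPa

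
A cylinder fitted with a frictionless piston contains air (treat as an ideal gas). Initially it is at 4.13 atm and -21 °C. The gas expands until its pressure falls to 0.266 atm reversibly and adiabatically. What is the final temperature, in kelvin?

Along an adiabat T P^((1−γ)/γ) is constant, so T₂ = T₁ (P₂/P₁)^((γ−1)/γ).
For a diatomic ideal gas γ = 7/5, so (γ−1)/γ = 2/7.
T₁ = -21 °C = 252.1 K.
T₂ = 252.1 × (0.266/4.13)^(2/7) = 115.2 K.

T₂ ≈ 115 K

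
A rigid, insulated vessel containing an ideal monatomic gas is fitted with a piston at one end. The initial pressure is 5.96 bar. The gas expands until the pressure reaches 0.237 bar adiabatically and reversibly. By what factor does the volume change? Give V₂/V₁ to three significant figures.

From PV^γ = const, V₂/V₁ = (P₁/P₂)^(1/γ).
For a monatomic ideal gas γ = 5/3.
V₂/V₁ = (5.96/0.237)^(3/5) = 6.923.

V₂/V₁ ≈ 6.92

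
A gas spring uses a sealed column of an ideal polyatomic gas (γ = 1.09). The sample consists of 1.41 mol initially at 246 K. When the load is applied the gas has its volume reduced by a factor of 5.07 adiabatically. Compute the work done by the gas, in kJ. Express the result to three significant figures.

Adiabatic: T₁V₁^(γ−1) = T₂V₂^(γ−1) ⇒ T₂ = T₁ (V₁/V₂)^(γ−1).
T₂ = 246 × 5.07^(0.09) = 284.7 K.
Q = 0, so ΔU = W_on_gas = nCᵥΔT with Cᵥ = R/(γ−1) = 92.38 J/(mol·K).
ΔU = 1.41 × 92.38 × (284.7 − 246) = 5041 J.
Work done by the gas = −ΔU = -5041 J.

W ≈ -5.04 kJ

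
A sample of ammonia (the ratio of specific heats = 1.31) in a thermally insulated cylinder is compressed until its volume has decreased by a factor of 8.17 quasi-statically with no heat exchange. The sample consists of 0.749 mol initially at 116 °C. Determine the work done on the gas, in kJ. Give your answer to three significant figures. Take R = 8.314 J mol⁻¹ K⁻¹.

Adiabatic: T₁V₁^(γ−1) = T₂V₂^(γ−1) ⇒ T₂ = T₁ (V₁/V₂)^(γ−1).
T₁ = 116 °C = 389.1 K.
T₂ = 389.1 × 8.17^(0.31) = 746.3 K.
Q = 0, so ΔU = W_on_gas = nCᵥΔT with Cᵥ = R/(γ−1) = 26.82 J/(mol·K).
ΔU = 0.749 × 26.82 × (746.3 − 389.1) = 7174 J.

W ≈ 7.17 kJ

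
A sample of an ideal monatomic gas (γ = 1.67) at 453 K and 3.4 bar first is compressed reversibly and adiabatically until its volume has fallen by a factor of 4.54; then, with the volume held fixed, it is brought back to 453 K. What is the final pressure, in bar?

Adiabatic step (PV^γ = const): P₂ = 3.4×4.54^(1.67) = 42.54 bar; T₂ = 453×4.54^(0.67) = 1248 K.
Isochoric: P₃ = P₂(T₃/T₂) = 42.54 × (453/1248) = 15.44 bar.

P₃ ≈ 15.4 bar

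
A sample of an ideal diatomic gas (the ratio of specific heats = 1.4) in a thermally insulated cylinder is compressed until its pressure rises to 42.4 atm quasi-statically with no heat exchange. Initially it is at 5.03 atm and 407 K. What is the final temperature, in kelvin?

T₂ ≈ 748 K

Along an adiabat T P^((1−γ)/γ) is constant, so T₂ = T₁ (P₂/P₁)^((γ−1)/γ).
T₂ = 407 × (42.4/5.03)^(0.286) = 748.4 K.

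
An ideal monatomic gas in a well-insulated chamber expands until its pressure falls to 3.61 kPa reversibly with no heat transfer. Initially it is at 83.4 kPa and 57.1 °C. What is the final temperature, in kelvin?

Adiabatic: T₂/T₁ = (P₂/P₁)^((γ−1)/γ).
For a monatomic ideal gas γ = 5/3, so (γ−1)/γ = 2/5.
T₁ = 57.1 °C = 330.2 K.
T₂ = 330.2 × (3.61/83.4)^(2/5) = 94.05 K.

T₂ ≈ 94.1 K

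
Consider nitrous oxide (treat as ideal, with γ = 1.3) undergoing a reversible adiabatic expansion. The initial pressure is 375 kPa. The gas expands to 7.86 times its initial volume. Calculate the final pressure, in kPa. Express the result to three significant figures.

Adiabatic: P₁V₁^γ = P₂V₂^γ ⇒ P₂ = P₁ (V₁/V₂)^γ.
P₂ = 375 × (1/7.86)^(1.3) = 25.7 kPa.

P₂ ≈ 25.7 kPa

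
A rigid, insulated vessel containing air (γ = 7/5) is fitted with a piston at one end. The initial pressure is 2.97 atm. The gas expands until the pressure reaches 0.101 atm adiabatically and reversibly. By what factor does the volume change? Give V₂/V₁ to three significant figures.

V₂/V₁ ≈ 11.2

From PV^γ = const, V₂/V₁ = (P₁/P₂)^(1/γ).
V₂/V₁ = (2.97/0.101)^(5/7) = 11.19.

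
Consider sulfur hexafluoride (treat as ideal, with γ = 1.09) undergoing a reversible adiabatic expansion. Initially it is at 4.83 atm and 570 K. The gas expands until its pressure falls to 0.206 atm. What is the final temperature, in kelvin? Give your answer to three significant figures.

Along an adiabat T P^((1−γ)/γ) is constant, so T₂ = T₁ (P₂/P₁)^((γ−1)/γ).
T₂ = 570 × (0.206/4.83)^(0.0826) = 439.3 K.

T₂ ≈ 439 K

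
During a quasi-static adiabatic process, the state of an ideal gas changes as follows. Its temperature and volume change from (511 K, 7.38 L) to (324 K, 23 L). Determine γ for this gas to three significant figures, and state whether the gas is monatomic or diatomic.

TV^(γ−1) = const ⇒ γ − 1 = ln(T₂/T₁) / ln(V₁/V₂).
γ = 1 + ln(324/511) / ln(7.38/23) = 1.401.
γ ≈ 1.40 is close to 7/5, so the gas is diatomic.

γ ≈ 1.40; diatomic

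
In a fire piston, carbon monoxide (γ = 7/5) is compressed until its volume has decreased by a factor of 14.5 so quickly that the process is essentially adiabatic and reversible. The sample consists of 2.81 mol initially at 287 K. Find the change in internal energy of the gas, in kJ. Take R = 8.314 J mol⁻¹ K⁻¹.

ΔU ≈ 32.1 kJ

For a reversible adiabat TV^(γ−1) is constant, so T₂ = T₁ (V₁/V₂)^(γ−1).
T₂ = 287 × 14.5^(2/5) = 836.4 K.
Q = 0, so ΔU = W_on_gas = nCᵥΔT with Cᵥ = R/(γ−1) = 20.79 J/(mol·K).
ΔU = 2.81 × 20.79 × (836.4 − 287) = 32090 J.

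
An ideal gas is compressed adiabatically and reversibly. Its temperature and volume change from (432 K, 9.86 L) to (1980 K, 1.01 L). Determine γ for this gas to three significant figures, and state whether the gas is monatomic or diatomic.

γ ≈ 1.67; monatomic

TV^(γ−1) = const ⇒ γ − 1 = ln(T₂/T₁) / ln(V₁/V₂).
γ = 1 + ln(1980/432) / ln(9.86/1.01) = 1.668.
γ ≈ 1.67 is close to 5/3, so the gas is monatomic.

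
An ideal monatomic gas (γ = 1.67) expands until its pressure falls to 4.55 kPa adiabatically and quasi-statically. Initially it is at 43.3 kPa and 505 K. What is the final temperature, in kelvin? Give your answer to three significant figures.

T₂ ≈ 205 K

Adiabatic: T₂/T₁ = (P₂/P₁)^((γ−1)/γ).
T₂ = 505 × (4.55/43.3)^(0.401) = 204.5 K.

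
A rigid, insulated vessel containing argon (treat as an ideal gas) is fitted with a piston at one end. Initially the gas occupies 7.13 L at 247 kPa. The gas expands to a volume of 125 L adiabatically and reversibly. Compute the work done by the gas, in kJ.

γ = 5/3 for a monatomic ideal gas.
P₂ = P₁(V₁/V₂)^γ = 247×(7.13/125)^(5/3) = 2.088 kPa.
For a reversible adiabat, W_by_gas = (P₁V₁ − P₂V₂)/(γ−1).
W_by = (247000×0.00713 − 2088×0.125) / (2/3) = 2250 J.

W ≈ 2.25 kJ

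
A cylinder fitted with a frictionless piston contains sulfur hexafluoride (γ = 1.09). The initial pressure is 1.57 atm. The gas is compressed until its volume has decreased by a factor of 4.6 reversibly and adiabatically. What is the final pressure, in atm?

P₂ ≈ 8.29 atm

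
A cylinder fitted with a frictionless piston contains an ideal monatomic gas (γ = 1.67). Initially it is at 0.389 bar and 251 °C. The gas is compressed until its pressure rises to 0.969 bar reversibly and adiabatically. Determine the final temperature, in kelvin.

Along an adiabat T P^((1−γ)/γ) is constant, so T₂ = T₁ (P₂/P₁)^((γ−1)/γ).
T₁ = 251 °C = 524.1 K.
T₂ = 524.1 × (0.969/0.389)^(0.401) = 755.9 K.

T₂ ≈ 756 K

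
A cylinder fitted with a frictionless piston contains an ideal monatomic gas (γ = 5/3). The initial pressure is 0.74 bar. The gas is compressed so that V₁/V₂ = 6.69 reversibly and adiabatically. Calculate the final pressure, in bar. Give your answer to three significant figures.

Adiabatic: P₁V₁^γ = P₂V₂^γ ⇒ P₂ = P₁ (V₁/V₂)^γ.
P₂ = 0.74 × 6.69^(5/3) = 17.58 bar.

P₂ ≈ 17.6 bar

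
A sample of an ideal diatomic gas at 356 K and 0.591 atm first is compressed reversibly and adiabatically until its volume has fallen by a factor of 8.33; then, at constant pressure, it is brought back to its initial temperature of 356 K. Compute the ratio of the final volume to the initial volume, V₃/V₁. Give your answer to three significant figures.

For a diatomic ideal gas γ = 7/5.
Adiabatic step: V₂/V₁ = 0.12; T₂ = T₁·8.33^(2/5) = 831.2 K.
Isobaric step: V₃/V₂ = T₃/T₂ = 356/831.2.
V₃/V₁ = (V₂/V₁)(V₃/V₂) = 0.12 × (356/831.2) = 0.05142.

V₃/V₁ ≈ 0.0514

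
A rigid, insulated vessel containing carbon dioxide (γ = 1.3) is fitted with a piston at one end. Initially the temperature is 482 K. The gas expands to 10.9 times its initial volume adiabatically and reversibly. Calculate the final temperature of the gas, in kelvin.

T₂ ≈ 235 K

For a reversible adiabat TV^(γ−1) is constant, so T₂ = T₁ (V₁/V₂)^(γ−1).
T₂ = 482 × (1/10.9)^(0.3) = 235.4 K.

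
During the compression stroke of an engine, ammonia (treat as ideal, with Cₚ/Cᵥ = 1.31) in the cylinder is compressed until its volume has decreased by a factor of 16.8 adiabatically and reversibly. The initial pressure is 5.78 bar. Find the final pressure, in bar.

Adiabatic: P₁V₁^γ = P₂V₂^γ ⇒ P₂ = P₁ (V₁/V₂)^γ.
P₂ = 5.78 × 16.8^(1.31) = 232.9 bar.

P₂ ≈ 233 bar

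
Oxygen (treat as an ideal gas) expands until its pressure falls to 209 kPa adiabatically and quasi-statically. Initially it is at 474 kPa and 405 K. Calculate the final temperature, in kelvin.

Along an adiabat T P^((1−γ)/γ) is constant, so T₂ = T₁ (P₂/P₁)^((γ−1)/γ).
For a diatomic ideal gas γ = 7/5, so (γ−1)/γ = 2/7.
T₂ = 405 × (209/474)^(2/7) = 320.5 K.

T₂ ≈ 321 K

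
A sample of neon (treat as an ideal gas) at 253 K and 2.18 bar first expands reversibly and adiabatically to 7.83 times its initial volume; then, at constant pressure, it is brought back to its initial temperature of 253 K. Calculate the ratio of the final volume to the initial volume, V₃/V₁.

For a monatomic ideal gas γ = 5/3.
Adiabatic step: V₂/V₁ = 7.83; T₂ = T₁·(1/7.83)^(2/3) = 64.16 K.
Isobaric step: V₃/V₂ = T₃/T₂ = 253/64.16.
V₃/V₁ = (V₂/V₁)(V₃/V₂) = 7.83 × (253/64.16) = 30.87.

V₃/V₁ ≈ 30.9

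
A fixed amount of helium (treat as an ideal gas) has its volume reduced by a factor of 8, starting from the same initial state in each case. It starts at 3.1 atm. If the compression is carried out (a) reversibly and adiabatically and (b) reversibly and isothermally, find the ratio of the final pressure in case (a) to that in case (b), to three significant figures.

P_adiabatic / P_isothermal ≈ 4.00

For a monatomic ideal gas γ = 5/3.
Isothermal: P_b = P₁(V₁/V₂) = 3.1×8.
Adiabatic: P_a = P₁(V₁/V₂)^γ = 3.1×8^(5/3).
P_a/P_b = (V₁/V₂)^(γ−1) = 8^(2/3) = 4.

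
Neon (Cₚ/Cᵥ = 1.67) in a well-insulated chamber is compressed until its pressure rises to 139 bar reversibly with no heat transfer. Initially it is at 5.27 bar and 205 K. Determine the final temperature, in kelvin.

T₂ ≈ 762 K

Along an adiabat T P^((1−γ)/γ) is constant, so T₂ = T₁ (P₂/P₁)^((γ−1)/γ).
T₂ = 205 × (139/5.27)^(0.401) = 762 K.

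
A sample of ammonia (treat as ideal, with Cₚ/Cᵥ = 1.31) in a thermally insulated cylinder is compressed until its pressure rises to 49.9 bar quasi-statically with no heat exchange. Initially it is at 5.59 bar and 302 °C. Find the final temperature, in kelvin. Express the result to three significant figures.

Adiabatic: T₂/T₁ = (P₂/P₁)^((γ−1)/γ).
T₁ = 302 °C = 575.1 K.
T₂ = 575.1 × (49.9/5.59)^(0.237) = 965.5 K.

T₂ ≈ 966 K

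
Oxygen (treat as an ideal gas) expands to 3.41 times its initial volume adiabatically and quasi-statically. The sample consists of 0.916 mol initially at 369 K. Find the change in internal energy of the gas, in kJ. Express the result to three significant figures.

ΔU ≈ -2.72 kJ

For a reversible adiabat TV^(γ−1) is constant, so T₂ = T₁ (V₁/V₂)^(γ−1).
γ = 7/5 for a diatomic ideal gas, so γ−1 = 2/5.
T₂ = 369 × (1/3.41)^(2/5) = 225.9 K.
Q = 0, so ΔU = W_on_gas = nCᵥΔT with Cᵥ = R/(γ−1) = 20.79 J/(mol·K).
ΔU = 0.916 × 20.79 × (225.9 − 369) = -2724 J.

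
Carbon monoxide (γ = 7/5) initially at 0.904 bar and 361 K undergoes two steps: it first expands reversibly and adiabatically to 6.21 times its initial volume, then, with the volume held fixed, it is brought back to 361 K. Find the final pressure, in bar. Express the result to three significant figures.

Adiabatic step (PV^γ = const): P₂ = 0.904×(1/6.21)^(7/5) = 0.07012 bar; T₂ = 361×(1/6.21)^(2/5) = 173.9 K.
Isochoric: P₃ = P₂(T₃/T₂) = 0.07012 × (361/173.9) = 0.1456 bar.

P₃ ≈ 0.146 bar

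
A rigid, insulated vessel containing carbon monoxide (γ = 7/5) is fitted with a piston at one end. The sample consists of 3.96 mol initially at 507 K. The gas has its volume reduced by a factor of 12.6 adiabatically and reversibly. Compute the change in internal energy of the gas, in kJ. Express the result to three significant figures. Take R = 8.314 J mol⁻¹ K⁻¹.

ΔU ≈ 73.2 kJ

Adiabatic: T₁V₁^(γ−1) = T₂V₂^(γ−1) ⇒ T₂ = T₁ (V₁/V₂)^(γ−1).
T₂ = 507 × 12.6^(2/5) = 1397 K.
Q = 0, so ΔU = W_on_gas = nCᵥΔT with Cᵥ = R/(γ−1) = 20.79 J/(mol·K).
ΔU = 3.96 × 20.79 × (1397 − 507) = 73240 J.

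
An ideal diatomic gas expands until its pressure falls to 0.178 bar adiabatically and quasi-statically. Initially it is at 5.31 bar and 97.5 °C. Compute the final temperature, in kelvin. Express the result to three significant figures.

Adiabatic: T₂/T₁ = (P₂/P₁)^((γ−1)/γ).
For a diatomic ideal gas γ = 7/5, so (γ−1)/γ = 2/7.
T₁ = 97.5 °C = 370.6 K.
T₂ = 370.6 × (0.178/5.31)^(2/7) = 140.5 K.

T₂ ≈ 140 K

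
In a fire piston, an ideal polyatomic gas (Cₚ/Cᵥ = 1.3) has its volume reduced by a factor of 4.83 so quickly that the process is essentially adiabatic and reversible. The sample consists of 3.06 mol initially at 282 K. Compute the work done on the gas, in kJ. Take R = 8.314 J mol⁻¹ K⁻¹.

W ≈ 14.4 kJ

For a reversible adiabat TV^(γ−1) is constant, so T₂ = T₁ (V₁/V₂)^(γ−1).
T₂ = 282 × 4.83^(0.3) = 452.3 K.
Q = 0, so ΔU = W_on_gas = nCᵥΔT with Cᵥ = R/(γ−1) = 27.71 J/(mol·K).
ΔU = 3.06 × 27.71 × (452.3 − 282) = 14440 J.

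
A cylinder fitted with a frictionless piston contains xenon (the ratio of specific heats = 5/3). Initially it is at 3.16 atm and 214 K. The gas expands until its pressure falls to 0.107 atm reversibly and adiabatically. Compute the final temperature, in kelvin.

T₂ ≈ 55.2 K

Along an adiabat T P^((1−γ)/γ) is constant, so T₂ = T₁ (P₂/P₁)^((γ−1)/γ).
T₂ = 214 × (0.107/3.16)^(2/5) = 55.24 K.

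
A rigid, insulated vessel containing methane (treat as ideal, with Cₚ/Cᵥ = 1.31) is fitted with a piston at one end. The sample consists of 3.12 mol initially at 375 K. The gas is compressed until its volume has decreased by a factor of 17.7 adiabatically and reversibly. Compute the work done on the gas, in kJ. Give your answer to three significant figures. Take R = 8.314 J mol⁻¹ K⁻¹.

W ≈ 45.1 kJ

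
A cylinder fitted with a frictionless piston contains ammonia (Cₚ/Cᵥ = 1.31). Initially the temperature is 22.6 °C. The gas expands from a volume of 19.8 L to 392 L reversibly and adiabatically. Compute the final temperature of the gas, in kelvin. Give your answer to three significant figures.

For a reversible adiabat TV^(γ−1) is constant, so T₂ = T₁ (V₁/V₂)^(γ−1).
T₁ = 22.6 °C = 295.8 K.
T₂ = 295.8 × (19.8/392)^(0.31) = 117.2 K.

T₂ ≈ 117 K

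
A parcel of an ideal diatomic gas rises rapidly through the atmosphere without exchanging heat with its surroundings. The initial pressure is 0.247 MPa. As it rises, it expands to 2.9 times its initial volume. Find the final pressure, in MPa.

P₂ ≈ 0.0556 MPa

Adiabatic: P₁V₁^γ = P₂V₂^γ ⇒ P₂ = P₁ (V₁/V₂)^γ.
For a diatomic ideal gas γ = 7/5.
P₂ = 0.247 × (1/2.9)^(7/5) = 0.05563 MPa.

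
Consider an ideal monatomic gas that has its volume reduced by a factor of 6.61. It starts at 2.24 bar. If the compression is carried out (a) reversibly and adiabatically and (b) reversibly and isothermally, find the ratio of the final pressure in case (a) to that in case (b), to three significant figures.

P_adiabatic / P_isothermal ≈ 3.52

For a monatomic ideal gas γ = 5/3.
Isothermal: P_b = P₁(V₁/V₂) = 2.24×6.61.
Adiabatic: P_a = P₁(V₁/V₂)^γ = 2.24×6.61^(5/3).
P_a/P_b = (V₁/V₂)^(γ−1) = 6.61^(2/3) = 3.522.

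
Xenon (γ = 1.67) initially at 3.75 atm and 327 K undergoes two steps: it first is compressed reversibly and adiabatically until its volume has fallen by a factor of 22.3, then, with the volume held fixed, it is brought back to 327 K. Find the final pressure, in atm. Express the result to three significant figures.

P₃ ≈ 83.6 atm

Adiabatic step (PV^γ = const): P₂ = 3.75×22.3^(1.67) = 669.4 atm; T₂ = 327×22.3^(0.67) = 2618 K.
Isochoric: P₃ = P₂(T₃/T₂) = 669.4 × (327/2618) = 83.62 atm.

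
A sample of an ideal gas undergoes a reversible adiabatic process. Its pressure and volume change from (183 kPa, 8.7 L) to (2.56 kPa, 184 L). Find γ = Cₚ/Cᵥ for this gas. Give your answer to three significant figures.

PV^γ = const ⇒ γ = ln(P₂/P₁) / ln(V₁/V₂).
γ = ln(2.56/183) / ln(8.7/184) = 1.399.

γ ≈ 1.40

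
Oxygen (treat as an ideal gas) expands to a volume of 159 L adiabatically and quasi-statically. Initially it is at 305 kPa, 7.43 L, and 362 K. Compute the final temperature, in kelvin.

T₂ ≈ 106 K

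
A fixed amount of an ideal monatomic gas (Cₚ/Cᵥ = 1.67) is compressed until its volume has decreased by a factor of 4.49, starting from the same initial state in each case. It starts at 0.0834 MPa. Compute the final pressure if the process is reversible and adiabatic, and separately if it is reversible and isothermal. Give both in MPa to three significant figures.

adiabatic: 1.02 MPa; isothermal: 0.374 MPa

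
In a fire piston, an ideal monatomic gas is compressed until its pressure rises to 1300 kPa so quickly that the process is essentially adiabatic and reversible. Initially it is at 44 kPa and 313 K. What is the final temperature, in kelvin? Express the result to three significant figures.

T₂ ≈ 1210 K

Adiabatic: T₂/T₁ = (P₂/P₁)^((γ−1)/γ).
For a monatomic ideal gas γ = 5/3, so (γ−1)/γ = 2/5.
T₂ = 313 × (1300/44)^(2/5) = 1213 K.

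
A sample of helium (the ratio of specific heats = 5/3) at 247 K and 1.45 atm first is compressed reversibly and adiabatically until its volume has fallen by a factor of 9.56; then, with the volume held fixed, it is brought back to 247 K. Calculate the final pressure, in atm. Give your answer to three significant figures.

P₃ ≈ 13.9 atm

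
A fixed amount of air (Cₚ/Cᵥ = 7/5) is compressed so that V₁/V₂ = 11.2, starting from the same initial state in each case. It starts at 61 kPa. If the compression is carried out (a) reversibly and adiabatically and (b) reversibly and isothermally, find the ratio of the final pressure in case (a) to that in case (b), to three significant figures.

P_adiabatic / P_isothermal ≈ 2.63

Isothermal: P_b = P₁(V₁/V₂) = 61×11.2.
Adiabatic: P_a = P₁(V₁/V₂)^γ = 61×11.2^(7/5).
P_a/P_b = (V₁/V₂)^(γ−1) = 11.2^(2/5) = 2.628.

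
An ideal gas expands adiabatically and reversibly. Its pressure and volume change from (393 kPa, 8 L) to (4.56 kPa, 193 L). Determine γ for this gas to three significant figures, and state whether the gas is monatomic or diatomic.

γ ≈ 1.40; diatomic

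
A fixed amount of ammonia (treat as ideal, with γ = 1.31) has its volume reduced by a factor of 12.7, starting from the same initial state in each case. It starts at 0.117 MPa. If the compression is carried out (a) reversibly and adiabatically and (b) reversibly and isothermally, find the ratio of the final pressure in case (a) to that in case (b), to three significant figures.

Isothermal: P_b = P₁(V₁/V₂) = 0.117×12.7.
Adiabatic: P_a = P₁(V₁/V₂)^γ = 0.117×12.7^(1.31).
P_a/P_b = (V₁/V₂)^(γ−1) = 12.7^(0.31) = 2.199.

P_adiabatic / P_isothermal ≈ 2.20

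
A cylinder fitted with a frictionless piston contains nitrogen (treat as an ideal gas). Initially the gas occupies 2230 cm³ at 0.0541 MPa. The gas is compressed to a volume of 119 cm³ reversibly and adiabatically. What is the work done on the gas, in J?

W ≈ 672 J

γ = 7/5 for a diatomic ideal gas.
P₂ = P₁(V₁/V₂)^γ = 0.0541×(2230/119)^(7/5) = 3.274 MPa.
For a reversible adiabat, W_by_gas = (P₁V₁ − P₂V₂)/(γ−1).
W_by = (54100×0.00223 − 3.274×10^6×0.000119) / (2/5) = -672.4 J.
W_on_gas = −W_by = 672.4 J.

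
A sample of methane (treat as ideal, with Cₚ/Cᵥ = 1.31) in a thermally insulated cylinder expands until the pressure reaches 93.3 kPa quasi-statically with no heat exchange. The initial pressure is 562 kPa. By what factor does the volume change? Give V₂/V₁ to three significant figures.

V₂/V₁ ≈ 3.94

From PV^γ = const, V₂/V₁ = (P₁/P₂)^(1/γ).
V₂/V₁ = (562/93.3)^(0.763) = 3.938.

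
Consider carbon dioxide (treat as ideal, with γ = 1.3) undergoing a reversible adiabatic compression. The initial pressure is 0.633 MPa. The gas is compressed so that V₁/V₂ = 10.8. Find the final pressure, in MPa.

Adiabatic: P₁V₁^γ = P₂V₂^γ ⇒ P₂ = P₁ (V₁/V₂)^γ.
P₂ = 0.633 × 10.8^(1.3) = 13.96 MPa.

P₂ ≈ 14.0 MPa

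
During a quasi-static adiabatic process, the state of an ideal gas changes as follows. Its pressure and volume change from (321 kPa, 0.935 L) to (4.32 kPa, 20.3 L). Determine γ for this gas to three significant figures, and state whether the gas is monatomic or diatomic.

γ ≈ 1.40; diatomic

PV^γ = const ⇒ γ = ln(P₂/P₁) / ln(V₁/V₂).
γ = ln(4.32/321) / ln(0.935/20.3) = 1.4.
γ ≈ 1.40 is close to 7/5, so the gas is diatomic.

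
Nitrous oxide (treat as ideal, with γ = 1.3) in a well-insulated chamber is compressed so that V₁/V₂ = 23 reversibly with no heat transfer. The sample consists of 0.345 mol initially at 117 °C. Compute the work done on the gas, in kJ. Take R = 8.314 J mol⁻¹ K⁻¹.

W ≈ 5.83 kJ

Adiabatic: T₁V₁^(γ−1) = T₂V₂^(γ−1) ⇒ T₂ = T₁ (V₁/V₂)^(γ−1).
T₁ = 117 °C = 390.1 K.
T₂ = 390.1 × 23^(0.3) = 999.4 K.
Q = 0, so ΔU = W_on_gas = nCᵥΔT with Cᵥ = R/(γ−1) = 27.71 J/(mol·K).
ΔU = 0.345 × 27.71 × (999.4 − 390.1) = 5825 J.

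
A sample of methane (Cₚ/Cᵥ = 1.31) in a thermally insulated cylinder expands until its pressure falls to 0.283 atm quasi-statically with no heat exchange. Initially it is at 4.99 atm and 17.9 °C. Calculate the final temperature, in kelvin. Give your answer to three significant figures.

Along an adiabat T P^((1−γ)/γ) is constant, so T₂ = T₁ (P₂/P₁)^((γ−1)/γ).
T₁ = 17.9 °C = 291 K.
T₂ = 291 × (0.283/4.99)^(0.237) = 147.6 K.

T₂ ≈ 148 K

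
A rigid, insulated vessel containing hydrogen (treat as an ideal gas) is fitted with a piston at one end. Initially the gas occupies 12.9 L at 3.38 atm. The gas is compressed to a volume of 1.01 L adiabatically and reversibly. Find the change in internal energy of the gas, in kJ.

γ = 7/5 for a diatomic ideal gas.
P₂ = P₁(V₁/V₂)^γ = 3.38×(12.9/1.01)^(7/5) = 119.6 atm.
For a reversible adiabat, W_by_gas = (P₁V₁ − P₂V₂)/(γ−1).
W_by = (342500×0.0129 − 1.212×10^7×0.00101) / (2/5) = -19550 J.
Q = 0 ⇒ ΔU = −W_by = 19550 J.

ΔU ≈ 19.6 kJ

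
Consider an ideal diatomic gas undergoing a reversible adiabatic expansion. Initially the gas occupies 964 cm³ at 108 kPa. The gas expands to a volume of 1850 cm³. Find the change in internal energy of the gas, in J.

ΔU ≈ -59.7 J

γ = 7/5 for a diatomic ideal gas.
P₂ = P₁(V₁/V₂)^γ = 108×(964/1850)^(7/5) = 43.36 kPa.
For a reversible adiabat, W_by_gas = (P₁V₁ − P₂V₂)/(γ−1).
W_by = (108000×0.000964 − 43360×0.00185) / (2/5) = 59.74 J.
Q = 0 ⇒ ΔU = −W_by = -59.74 J.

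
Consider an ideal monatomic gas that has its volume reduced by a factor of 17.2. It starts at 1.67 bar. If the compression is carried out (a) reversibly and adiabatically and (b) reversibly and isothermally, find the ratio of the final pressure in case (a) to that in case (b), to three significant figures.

For a monatomic ideal gas γ = 5/3.
Isothermal: P_b = P₁(V₁/V₂) = 1.67×17.2.
Adiabatic: P_a = P₁(V₁/V₂)^γ = 1.67×17.2^(5/3).
P_a/P_b = (V₁/V₂)^(γ−1) = 17.2^(2/3) = 6.663.

P_adiabatic / P_isothermal ≈ 6.66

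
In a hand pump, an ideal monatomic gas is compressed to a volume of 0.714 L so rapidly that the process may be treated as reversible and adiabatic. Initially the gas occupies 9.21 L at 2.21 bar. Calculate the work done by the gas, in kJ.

W ≈ -13.7 kJ

γ = 5/3 for a monatomic ideal gas.
P₂ = P₁(V₁/V₂)^γ = 2.21×(9.21/0.714)^(5/3) = 156.8 bar.
For a reversible adiabat, W_by_gas = (P₁V₁ − P₂V₂)/(γ−1).
W_by = (221000×0.00921 − 1.568×10^7×0.000714) / (2/3) = -13740 J.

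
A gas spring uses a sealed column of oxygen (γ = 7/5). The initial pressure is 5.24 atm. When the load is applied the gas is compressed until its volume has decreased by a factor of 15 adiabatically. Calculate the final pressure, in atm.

Adiabatic: P₁V₁^γ = P₂V₂^γ ⇒ P₂ = P₁ (V₁/V₂)^γ.
P₂ = 5.24 × 15^(7/5) = 232.2 atm.

P₂ ≈ 232 atm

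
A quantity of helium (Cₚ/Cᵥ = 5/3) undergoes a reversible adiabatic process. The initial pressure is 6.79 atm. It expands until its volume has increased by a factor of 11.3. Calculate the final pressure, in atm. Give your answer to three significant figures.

P₂ ≈ 0.119 atm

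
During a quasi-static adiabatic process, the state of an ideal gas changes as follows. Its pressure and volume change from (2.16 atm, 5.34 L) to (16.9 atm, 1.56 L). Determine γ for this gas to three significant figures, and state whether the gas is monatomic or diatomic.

γ ≈ 1.67; monatomic

PV^γ = const ⇒ γ = ln(P₂/P₁) / ln(V₁/V₂).
γ = ln(16.9/2.16) / ln(5.34/1.56) = 1.672.
γ ≈ 1.67 is close to 5/3, so the gas is monatomic.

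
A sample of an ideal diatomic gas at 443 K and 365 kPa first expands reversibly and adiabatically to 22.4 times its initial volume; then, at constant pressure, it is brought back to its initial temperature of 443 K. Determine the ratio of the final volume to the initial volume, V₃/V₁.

V₃/V₁ ≈ 77.7

For a diatomic ideal gas γ = 7/5.
Adiabatic step: V₂/V₁ = 22.4; T₂ = T₁·(1/22.4)^(2/5) = 127.7 K.
Isobaric step: V₃/V₂ = T₃/T₂ = 443/127.7.
V₃/V₁ = (V₂/V₁)(V₃/V₂) = 22.4 × (443/127.7) = 77.69.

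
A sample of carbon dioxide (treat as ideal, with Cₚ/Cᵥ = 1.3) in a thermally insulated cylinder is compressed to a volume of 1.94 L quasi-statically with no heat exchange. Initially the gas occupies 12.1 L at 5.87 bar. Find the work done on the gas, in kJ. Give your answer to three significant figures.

P₂ = P₁(V₁/V₂)^γ = 5.87×(12.1/1.94)^(1.3) = 63.4 bar.
For a reversible adiabat, W_by_gas = (P₁V₁ − P₂V₂)/(γ−1).
W_by = (587000×0.0121 − 6.34×10^6×0.00194) / (0.3) = -17330 J.
W_on_gas = −W_by = 17330 J.

W ≈ 17.3 kJ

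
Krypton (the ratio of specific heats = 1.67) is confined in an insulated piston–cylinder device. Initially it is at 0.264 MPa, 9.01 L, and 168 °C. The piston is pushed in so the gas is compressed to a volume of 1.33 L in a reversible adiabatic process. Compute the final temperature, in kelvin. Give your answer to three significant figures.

T₂ ≈ 1590 K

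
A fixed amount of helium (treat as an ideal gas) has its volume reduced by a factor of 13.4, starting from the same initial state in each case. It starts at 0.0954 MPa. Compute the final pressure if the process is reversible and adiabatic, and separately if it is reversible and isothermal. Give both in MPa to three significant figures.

adiabatic: 7.21 MPa; isothermal: 1.28 MPa

For a monatomic ideal gas γ = 5/3.
Isothermal: P₂ = P₁(V₁/V₂) = 0.0954×13.4 = 1.278 MPa.
Adiabatic: P₂ = P₁(V₁/V₂)^γ = 0.0954×13.4^(5/3) = 7.212 MPa.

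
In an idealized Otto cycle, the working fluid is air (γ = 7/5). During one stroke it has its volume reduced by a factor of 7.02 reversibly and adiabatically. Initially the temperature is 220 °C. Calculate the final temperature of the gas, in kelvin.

For a reversible adiabat TV^(γ−1) is constant, so T₂ = T₁ (V₁/V₂)^(γ−1).
T₁ = 220 °C = 493.1 K.
T₂ = 493.1 × 7.02^(2/5) = 1075 K.

T₂ ≈ 1080 K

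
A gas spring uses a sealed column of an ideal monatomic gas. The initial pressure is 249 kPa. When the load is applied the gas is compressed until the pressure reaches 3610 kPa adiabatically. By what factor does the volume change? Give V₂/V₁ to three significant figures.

From PV^γ = const, V₂/V₁ = (P₁/P₂)^(1/γ).
For a monatomic ideal gas γ = 5/3.
V₂/V₁ = (249/3610)^(3/5) = 0.201.

V₂/V₁ ≈ 0.201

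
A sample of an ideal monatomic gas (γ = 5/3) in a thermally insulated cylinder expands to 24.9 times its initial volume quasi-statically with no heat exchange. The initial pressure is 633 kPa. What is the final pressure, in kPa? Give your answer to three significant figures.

Since PV^γ is constant along a reversible adiabat, P₂ = P₁ (V₁/V₂)^γ.
P₂ = 633 × (1/24.9)^(5/3) = 2.981 kPa.

P₂ ≈ 2.98 kPa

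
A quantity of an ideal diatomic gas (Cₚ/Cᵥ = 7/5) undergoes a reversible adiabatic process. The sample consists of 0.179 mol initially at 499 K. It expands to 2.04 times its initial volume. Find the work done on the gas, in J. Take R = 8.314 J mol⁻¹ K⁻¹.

W ≈ -461 J

Adiabatic: T₁V₁^(γ−1) = T₂V₂^(γ−1) ⇒ T₂ = T₁ (V₁/V₂)^(γ−1).
T₂ = 499 × (1/2.04)^(2/5) = 375.2 K.
Q = 0, so ΔU = W_on_gas = nCᵥΔT with Cᵥ = R/(γ−1) = 20.79 J/(mol·K).
ΔU = 0.179 × 20.79 × (375.2 − 499) = -460.6 J.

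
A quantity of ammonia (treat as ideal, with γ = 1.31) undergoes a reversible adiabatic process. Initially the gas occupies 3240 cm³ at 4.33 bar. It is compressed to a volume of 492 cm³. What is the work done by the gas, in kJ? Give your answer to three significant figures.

P₂ = P₁(V₁/V₂)^γ = 4.33×(3240/492)^(1.31) = 51.15 bar.
For a reversible adiabat, W_by_gas = (P₁V₁ − P₂V₂)/(γ−1).
W_by = (433000×0.00324 − 5.115×10^6×0.000492) / (0.31) = -3592 J.

W ≈ -3.59 kJ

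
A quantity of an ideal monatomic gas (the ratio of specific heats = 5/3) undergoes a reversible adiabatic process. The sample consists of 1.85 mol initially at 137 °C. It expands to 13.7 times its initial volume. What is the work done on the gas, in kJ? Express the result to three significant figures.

W ≈ -7.81 kJ

For a reversible adiabat TV^(γ−1) is constant, so T₂ = T₁ (V₁/V₂)^(γ−1).
T₁ = 137 °C = 410.1 K.
T₂ = 410.1 × (1/13.7)^(2/3) = 71.64 K.
Q = 0, so ΔU = W_on_gas = nCᵥΔT with Cᵥ = R/(γ−1) = 12.47 J/(mol·K).
ΔU = 1.85 × 12.47 × (71.64 − 410.1) = -7810 J.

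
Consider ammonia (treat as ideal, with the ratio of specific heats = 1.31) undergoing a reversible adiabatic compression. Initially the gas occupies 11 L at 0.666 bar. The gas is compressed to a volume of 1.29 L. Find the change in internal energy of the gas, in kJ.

ΔU ≈ 2.23 kJ

P₂ = P₁(V₁/V₂)^γ = 0.666×(11/1.29)^(1.31) = 11.04 bar.
For a reversible adiabat, W_by_gas = (P₁V₁ − P₂V₂)/(γ−1).
W_by = (66600×0.011 − 1.104×10^6×0.00129) / (0.31) = -2229 J.
Q = 0 ⇒ ΔU = −W_by = 2229 J.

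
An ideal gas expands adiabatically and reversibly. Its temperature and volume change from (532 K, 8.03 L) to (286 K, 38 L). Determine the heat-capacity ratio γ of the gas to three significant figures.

γ ≈ 1.40

TV^(γ−1) = const ⇒ γ − 1 = ln(T₂/T₁) / ln(V₁/V₂).
γ = 1 + ln(286/532) / ln(8.03/38) = 1.399.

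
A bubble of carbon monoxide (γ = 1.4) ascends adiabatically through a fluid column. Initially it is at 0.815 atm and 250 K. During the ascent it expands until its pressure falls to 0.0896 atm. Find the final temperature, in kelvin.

T₂ ≈ 133 K

Adiabatic: T₂/T₁ = (P₂/P₁)^((γ−1)/γ).
T₂ = 250 × (0.0896/0.815)^(0.286) = 133 K.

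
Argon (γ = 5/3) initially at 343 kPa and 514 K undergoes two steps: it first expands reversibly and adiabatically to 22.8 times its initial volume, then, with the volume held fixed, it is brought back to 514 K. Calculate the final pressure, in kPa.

P₃ ≈ 15.0 kPa

Adiabatic step (PV^γ = const): P₂ = 343×(1/22.8)^(5/3) = 1.871 kPa; T₂ = 514×(1/22.8)^(2/3) = 63.93 K.
Isochoric: P₃ = P₂(T₃/T₂) = 1.871 × (514/63.93) = 15.04 kPa.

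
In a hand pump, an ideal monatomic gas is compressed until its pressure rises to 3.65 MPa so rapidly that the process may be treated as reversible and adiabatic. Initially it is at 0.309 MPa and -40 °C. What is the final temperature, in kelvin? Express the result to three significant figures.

Adiabatic: T₂/T₁ = (P₂/P₁)^((γ−1)/γ).
For a monatomic ideal gas γ = 5/3, so (γ−1)/γ = 2/5.
T₁ = -40 °C = 233.1 K.
T₂ = 233.1 × (3.65/0.309)^(2/5) = 626 K.

T₂ ≈ 626 K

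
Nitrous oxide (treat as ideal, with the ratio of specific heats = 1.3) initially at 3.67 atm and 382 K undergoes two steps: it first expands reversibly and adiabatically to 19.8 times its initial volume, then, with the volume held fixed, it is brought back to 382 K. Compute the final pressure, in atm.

Adiabatic step (PV^γ = const): P₂ = 3.67×(1/19.8)^(1.3) = 0.07568 atm; T₂ = 382×(1/19.8)^(0.3) = 156 K.
Isochoric: P₃ = P₂(T₃/T₂) = 0.07568 × (382/156) = 0.1854 atm.

P₃ ≈ 0.185 atm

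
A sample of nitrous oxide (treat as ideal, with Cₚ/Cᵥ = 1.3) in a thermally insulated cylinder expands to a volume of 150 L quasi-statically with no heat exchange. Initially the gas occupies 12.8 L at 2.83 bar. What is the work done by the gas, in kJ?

W ≈ 6.30 kJ

P₂ = P₁(V₁/V₂)^γ = 2.83×(12.8/150)^(1.3) = 0.1154 bar.
For a reversible adiabat, W_by_gas = (P₁V₁ − P₂V₂)/(γ−1).
W_by = (283000×0.0128 − 11540×0.15) / (0.3) = 6304 J.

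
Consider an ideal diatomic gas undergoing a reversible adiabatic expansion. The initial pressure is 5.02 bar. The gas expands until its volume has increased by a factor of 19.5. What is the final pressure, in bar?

P₂ ≈ 0.0785 bar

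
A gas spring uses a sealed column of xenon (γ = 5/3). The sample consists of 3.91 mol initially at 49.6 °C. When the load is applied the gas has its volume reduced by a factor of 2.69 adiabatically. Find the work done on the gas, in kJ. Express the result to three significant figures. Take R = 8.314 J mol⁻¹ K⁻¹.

For a reversible adiabat TV^(γ−1) is constant, so T₂ = T₁ (V₁/V₂)^(γ−1).
T₁ = 49.6 °C = 322.8 K.
T₂ = 322.8 × 2.69^(2/3) = 624.3 K.
Q = 0, so ΔU = W_on_gas = nCᵥΔT with Cᵥ = R/(γ−1) = 12.47 J/(mol·K).
ΔU = 3.91 × 12.47 × (624.3 − 322.8) = 14700 J.

W ≈ 14.7 kJ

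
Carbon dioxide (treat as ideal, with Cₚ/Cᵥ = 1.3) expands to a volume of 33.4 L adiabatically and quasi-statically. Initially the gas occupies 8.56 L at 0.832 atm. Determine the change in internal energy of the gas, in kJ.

ΔU ≈ -0.807 kJ

P₂ = P₁(V₁/V₂)^γ = 0.832×(8.56/33.4)^(1.3) = 0.1417 atm.
For a reversible adiabat, W_by_gas = (P₁V₁ − P₂V₂)/(γ−1).
W_by = (84300×0.00856 − 14360×0.0334) / (0.3) = 806.6 J.
Q = 0 ⇒ ΔU = −W_by = -806.6 J.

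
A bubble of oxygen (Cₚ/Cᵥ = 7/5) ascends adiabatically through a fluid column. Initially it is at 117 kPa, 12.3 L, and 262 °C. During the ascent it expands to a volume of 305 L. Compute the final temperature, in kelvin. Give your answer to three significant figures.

T₂ ≈ 148 K

For a reversible adiabat TV^(γ−1) is constant, so T₂ = T₁ (V₁/V₂)^(γ−1).
T₁ = 262 °C = 535.1 K.
T₂ = 535.1 × (12.3/305)^(2/5) = 148.2 K.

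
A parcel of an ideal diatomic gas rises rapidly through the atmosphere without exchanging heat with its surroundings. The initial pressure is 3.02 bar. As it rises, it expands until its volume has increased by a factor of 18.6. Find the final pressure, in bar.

Since PV^γ is constant along a reversible adiabat, P₂ = P₁ (V₁/V₂)^γ.
For a diatomic ideal gas γ = 7/5.
P₂ = 3.02 × (1/18.6)^(7/5) = 0.05043 bar.

P₂ ≈ 0.0504 bar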